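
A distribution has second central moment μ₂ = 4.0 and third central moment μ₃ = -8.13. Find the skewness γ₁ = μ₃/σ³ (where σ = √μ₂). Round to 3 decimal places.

σ = √μ₂ = √4.0 = 2.00000
σ³ = μ₂^(3/2) = 8.00000
γ₁ = μ₃/σ³ = -8.13 / 8.00000 ≈ -1.016

-1.016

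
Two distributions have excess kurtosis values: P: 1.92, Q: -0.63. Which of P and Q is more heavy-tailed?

Higher excess kurtosis ⇒ heavier tails relative to the normal distribution.
1.92 vs -0.63: the larger is 1.92, so P has heavier tails. (P is leptokurtic — heavier-than-normal tails; the other is platykurtic.)

P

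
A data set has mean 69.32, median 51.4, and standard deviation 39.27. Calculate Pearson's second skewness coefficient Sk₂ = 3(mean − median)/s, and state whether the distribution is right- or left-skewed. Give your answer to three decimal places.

Sk₂ = 3(69.32 − 51.4) / 39.27 = 3 × 17.9200 / 39.27
    = 53.7600 / 39.27 ≈ 1.369
Sk₂ > 0 ⇒ mean > median ⇒ right-skewed (positive skew).

1.369, right-skewed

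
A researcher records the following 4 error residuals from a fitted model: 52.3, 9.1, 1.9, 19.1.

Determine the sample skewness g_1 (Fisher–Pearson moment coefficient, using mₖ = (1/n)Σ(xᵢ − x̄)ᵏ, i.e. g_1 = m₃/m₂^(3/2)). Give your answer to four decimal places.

x̄ = (52.3 + 9.1 + 1.9 + 19.1) / 4 = 20.6000
deviations (xᵢ − x̄): 31.7000, -11.5000, -18.7000, -1.5000
Σ(xᵢ − x̄)² = 1489.0800 ⇒ m₂ = 1489.0800/4 = 372.27000
Σ(xᵢ − x̄)³ = 23791.5600 ⇒ m₃ = 23791.5600/4 = 5947.89000
m₂^(3/2) = 372.27000^(1.5) = 7182.68894
g_1 = m₃ / m₂^(3/2) = 5947.89000 / 7182.68894 ≈ 0.8281

0.8281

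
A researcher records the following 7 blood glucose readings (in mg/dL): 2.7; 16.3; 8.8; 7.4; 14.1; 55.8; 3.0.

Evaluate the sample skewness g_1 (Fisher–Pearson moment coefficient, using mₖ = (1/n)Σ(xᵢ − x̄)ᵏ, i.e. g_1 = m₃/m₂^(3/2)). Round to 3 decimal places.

1.727

x̄ = (2.7 + 16.3 + 8.8 + 7.4 + 14.1 + 55.8 + 3.0) / 7 = 15.4429
deviations (xᵢ − x̄): -12.7429, 0.8571, -6.6429, -8.0429, -1.3429, 40.3571, -12.4429
Σ(xᵢ − x̄)² = 2057.2571 ⇒ m₂ = 2057.2571/7 = 293.89388
Σ(xᵢ − x̄)³ = 60918.7880 ⇒ m₃ = 60918.7880/7 = 8702.68399
m₂^(3/2) = 293.89388^(1.5) = 5038.32071
g_1 = m₃ / m₂^(3/2) = 8702.68399 / 5038.32071 ≈ 1.727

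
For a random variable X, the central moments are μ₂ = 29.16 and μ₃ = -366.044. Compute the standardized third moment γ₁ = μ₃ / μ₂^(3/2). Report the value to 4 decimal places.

σ = √μ₂ = √29.16 = 5.40000
σ³ = μ₂^(3/2) = 157.46400
γ₁ = μ₃/σ³ = -366.044 / 157.46400 ≈ -2.3246

-2.3246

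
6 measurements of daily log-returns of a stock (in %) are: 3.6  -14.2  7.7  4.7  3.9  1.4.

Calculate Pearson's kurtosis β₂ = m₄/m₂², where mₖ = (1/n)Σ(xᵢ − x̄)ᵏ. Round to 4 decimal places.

3.7501

x̄ = 1.1833
Σ(xᵢ − x̄)² = 304.7483 ⇒ m₂ = 50.79139
Σ(xᵢ − x̄)⁴ = 58046.7385 ⇒ m₄ = 9674.45642
m₂² = 2579.76519
β₂ = m₄/m₂² = 9674.45642 / 2579.76519 ≈ 3.7501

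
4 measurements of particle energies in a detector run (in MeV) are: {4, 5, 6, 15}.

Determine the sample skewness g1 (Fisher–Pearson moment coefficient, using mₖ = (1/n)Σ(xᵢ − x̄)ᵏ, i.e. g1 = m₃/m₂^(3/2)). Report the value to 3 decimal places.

x̄ = (4 + 5 + 6 + 15) / 4 = 7.5000
deviations (xᵢ − x̄): -3.5000, -2.5000, -1.5000, 7.5000
Σ(xᵢ − x̄)² = 77.0000 ⇒ m₂ = 77.0000/4 = 19.25000
Σ(xᵢ − x̄)³ = 360.0000 ⇒ m₃ = 360.0000/4 = 90.00000
m₂^(3/2) = 19.25000^(1.5) = 84.45903
g1 = m₃ / m₂^(3/2) = 90.00000 / 84.45903 ≈ 1.066

1.066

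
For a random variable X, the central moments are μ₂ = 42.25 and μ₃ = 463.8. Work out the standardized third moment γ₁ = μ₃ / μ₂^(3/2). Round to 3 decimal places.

1.689

σ = √μ₂ = √42.25 = 6.50000
σ³ = μ₂^(3/2) = 274.62500
γ₁ = μ₃/σ³ = 463.8 / 274.62500 ≈ 1.689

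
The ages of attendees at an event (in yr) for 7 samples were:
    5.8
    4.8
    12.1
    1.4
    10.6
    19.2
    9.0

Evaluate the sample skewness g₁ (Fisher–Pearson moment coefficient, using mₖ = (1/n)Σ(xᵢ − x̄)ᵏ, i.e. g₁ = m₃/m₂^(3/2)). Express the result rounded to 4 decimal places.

0.5147

x̄ = (5.8 + 4.8 + 12.1 + 1.4 + 10.6 + 19.2 + 9.0) / 7 = 8.9857
deviations (xᵢ − x̄): -3.1857, -4.1857, 3.1143, -7.5857, 1.6143, 10.2143, 0.0143
Σ(xᵢ − x̄)² = 201.8486 ⇒ m₂ = 201.8486/7 = 28.83551
Σ(xᵢ − x̄)³ = 557.9137 ⇒ m₃ = 557.9137/7 = 79.70195
m₂^(3/2) = 28.83551^(1.5) = 154.84296
g₁ = m₃ / m₂^(3/2) = 79.70195 / 154.84296 ≈ 0.5147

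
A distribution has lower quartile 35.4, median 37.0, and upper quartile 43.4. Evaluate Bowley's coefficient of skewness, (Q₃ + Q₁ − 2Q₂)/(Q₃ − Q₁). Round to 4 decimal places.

0.6000

numerator: Q₃ + Q₁ − 2Q₂ = 43.4 + 35.4 − 2×37.0 = 4.8000
denominator: Q₃ − Q₁ = 43.4 − 35.4 = 8.0000
Bowley skewness = 4.8000 / 8.0000 ≈ 0.6000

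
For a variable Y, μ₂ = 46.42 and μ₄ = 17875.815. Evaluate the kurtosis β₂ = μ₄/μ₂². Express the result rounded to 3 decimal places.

8.296

μ₂² = 46.42² = 2154.81640
μ₄/μ₂² = 17875.815 / 2154.81640 = 8.29575
β₂ ≈ 8.296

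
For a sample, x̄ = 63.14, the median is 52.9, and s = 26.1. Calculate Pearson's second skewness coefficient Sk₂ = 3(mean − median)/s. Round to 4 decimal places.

Sk₂ = 3(63.14 − 52.9) / 26.1 = 3 × 10.2400 / 26.1
    = 30.7200 / 26.1 ≈ 1.1770

1.1770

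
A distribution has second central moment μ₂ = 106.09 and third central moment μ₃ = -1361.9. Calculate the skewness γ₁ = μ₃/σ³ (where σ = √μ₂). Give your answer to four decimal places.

σ = √μ₂ = √106.09 = 10.30000
σ³ = μ₂^(3/2) = 1092.72700
γ₁ = μ₃/σ³ = -1361.9 / 1092.72700 ≈ -1.2463

-1.2463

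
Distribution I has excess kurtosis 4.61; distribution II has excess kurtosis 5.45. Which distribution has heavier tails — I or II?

Higher excess kurtosis ⇒ heavier tails relative to the normal distribution.
4.61 vs 5.45: the larger is 5.45, so II has heavier tails.

II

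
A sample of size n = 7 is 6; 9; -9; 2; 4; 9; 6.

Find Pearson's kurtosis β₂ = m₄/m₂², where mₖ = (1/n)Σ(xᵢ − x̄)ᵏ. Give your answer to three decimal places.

x̄ = 3.8571
Σ(xᵢ − x̄)² = 230.8571 ⇒ m₂ = 32.97959
Σ(xᵢ − x̄)⁴ = 28779.2770 ⇒ m₄ = 4111.32528
m₂² = 1087.65348
β₂ = m₄/m₂² = 4111.32528 / 1087.65348 ≈ 3.780

3.780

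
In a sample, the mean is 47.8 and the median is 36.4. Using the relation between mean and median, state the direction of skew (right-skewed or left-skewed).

right-skewed

mean − median = 47.8 − 36.4 = 11.4
mean > median ⇒ the longer tail is on the right ⇒ right-skewed (positively skewed).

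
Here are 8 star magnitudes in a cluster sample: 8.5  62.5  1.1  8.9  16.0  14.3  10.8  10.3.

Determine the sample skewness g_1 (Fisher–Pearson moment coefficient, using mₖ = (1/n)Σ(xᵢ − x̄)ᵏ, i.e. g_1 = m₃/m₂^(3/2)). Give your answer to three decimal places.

2.018

x̄ = (8.5 + 62.5 + 1.1 + 8.9 + 16.0 + 14.3 + 10.8 + 10.3) / 8 = 16.5500
deviations (xᵢ − x̄): -8.0500, 45.9500, -15.4500, -7.6500, -0.5500, -2.2500, -5.7500, -6.2500
Σ(xᵢ − x̄)² = 2550.9200 ⇒ m₂ = 2550.9200/8 = 318.86500
Σ(xᵢ − x̄)³ = 91915.8270 ⇒ m₃ = 91915.8270/8 = 11489.47838
m₂^(3/2) = 318.86500^(1.5) = 5693.90580
g_1 = m₃ / m₂^(3/2) = 11489.47838 / 5693.90580 ≈ 2.018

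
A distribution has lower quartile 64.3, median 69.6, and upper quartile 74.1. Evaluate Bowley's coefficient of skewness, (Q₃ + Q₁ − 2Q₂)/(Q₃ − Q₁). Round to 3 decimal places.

-0.082

numerator: Q₃ + Q₁ − 2Q₂ = 74.1 + 64.3 − 2×69.6 = -0.8000
denominator: Q₃ − Q₁ = 74.1 − 64.3 = 9.8000
Bowley skewness = -0.8000 / 9.8000 ≈ -0.082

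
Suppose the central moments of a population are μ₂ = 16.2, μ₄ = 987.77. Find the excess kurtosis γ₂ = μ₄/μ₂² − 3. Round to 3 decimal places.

0.764

μ₂² = 16.2² = 262.44000
μ₄/μ₂² = 987.77 / 262.44000 = 3.76379
γ₂ = 3.76379 − 3 ≈ 0.764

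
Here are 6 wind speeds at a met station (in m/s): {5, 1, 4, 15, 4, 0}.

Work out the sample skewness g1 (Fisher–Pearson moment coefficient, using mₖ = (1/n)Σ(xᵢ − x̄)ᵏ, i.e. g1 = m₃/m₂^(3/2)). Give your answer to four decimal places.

1.2634

x̄ = (5 + 1 + 4 + 15 + 4 + 0) / 6 = 4.8333
deviations (xᵢ − x̄): 0.1667, -3.8333, -0.8333, 10.1667, -0.8333, -4.8333
Σ(xᵢ − x̄)² = 142.8333 ⇒ m₂ = 142.8333/6 = 23.80556
Σ(xᵢ − x̄)³ = 880.4444 ⇒ m₃ = 880.4444/6 = 146.74074
m₂^(3/2) = 23.80556^(1.5) = 116.14954
g1 = m₃ / m₂^(3/2) = 146.74074 / 116.14954 ≈ 1.2634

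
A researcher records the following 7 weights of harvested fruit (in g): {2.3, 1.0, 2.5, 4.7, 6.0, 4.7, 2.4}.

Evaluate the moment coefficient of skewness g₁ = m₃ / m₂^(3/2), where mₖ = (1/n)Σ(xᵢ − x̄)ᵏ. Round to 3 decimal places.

0.216

x̄ = (2.3 + 1.0 + 2.5 + 4.7 + 6.0 + 4.7 + 2.4) / 7 = 3.3714
deviations (xᵢ − x̄): -1.0714, -2.3714, -0.8714, 1.3286, 2.6286, 1.3286, -0.9714
Σ(xᵢ − x̄)² = 18.9143 ⇒ m₂ = 18.9143/7 = 2.70204
Σ(xᵢ − x̄)³ = 6.7074 ⇒ m₃ = 6.7074/7 = 0.95820
m₂^(3/2) = 2.70204^(1.5) = 4.44158
g₁ = m₃ / m₂^(3/2) = 0.95820 / 4.44158 ≈ 0.216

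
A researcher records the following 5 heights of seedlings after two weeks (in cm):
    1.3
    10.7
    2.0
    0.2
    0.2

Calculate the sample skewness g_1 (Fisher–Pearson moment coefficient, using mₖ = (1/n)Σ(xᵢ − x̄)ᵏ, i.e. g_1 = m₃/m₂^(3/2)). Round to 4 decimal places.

x̄ = (1.3 + 10.7 + 2.0 + 0.2 + 0.2) / 5 = 2.8800
deviations (xᵢ − x̄): -1.5800, 7.8200, -0.8800, -2.6800, -2.6800
Σ(xᵢ − x̄)² = 78.7880 ⇒ m₂ = 78.7880/5 = 15.75760
Σ(xᵢ − x̄)³ = 435.0883 ⇒ m₃ = 435.0883/5 = 87.01766
m₂^(3/2) = 15.75760^(1.5) = 62.55112
g_1 = m₃ / m₂^(3/2) = 87.01766 / 62.55112 ≈ 1.3911

1.3911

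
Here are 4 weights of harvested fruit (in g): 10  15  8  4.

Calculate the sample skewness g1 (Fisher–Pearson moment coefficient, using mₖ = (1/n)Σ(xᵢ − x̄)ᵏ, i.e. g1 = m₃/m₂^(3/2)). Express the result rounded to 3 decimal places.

0.177

x̄ = (10 + 15 + 8 + 4) / 4 = 9.2500
deviations (xᵢ − x̄): 0.7500, 5.7500, -1.2500, -5.2500
Σ(xᵢ − x̄)² = 62.7500 ⇒ m₂ = 62.7500/4 = 15.68750
Σ(xᵢ − x̄)³ = 43.8750 ⇒ m₃ = 43.8750/4 = 10.96875
m₂^(3/2) = 15.68750^(1.5) = 62.13419
g1 = m₃ / m₂^(3/2) = 10.96875 / 62.13419 ≈ 0.177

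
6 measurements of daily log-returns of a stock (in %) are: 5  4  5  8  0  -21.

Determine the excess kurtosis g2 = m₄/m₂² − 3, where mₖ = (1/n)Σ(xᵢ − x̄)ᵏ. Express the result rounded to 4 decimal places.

0.7895

x̄ = 0.1667
Σ(xᵢ − x̄)² = 570.8333 ⇒ m₂ = 95.13889
Σ(xᵢ − x̄)⁴ = 205801.4861 ⇒ m₄ = 34300.24769
m₂² = 9051.40818
g2 = m₄/m₂² − 3 = 3.78949 − 3 ≈ 0.7895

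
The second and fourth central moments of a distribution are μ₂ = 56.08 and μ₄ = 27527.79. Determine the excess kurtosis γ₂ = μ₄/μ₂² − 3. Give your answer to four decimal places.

5.7530

μ₂² = 56.08² = 3144.96640
μ₄/μ₂² = 27527.79 / 3144.96640 = 8.75297
γ₂ = 8.75297 − 3 ≈ 5.7530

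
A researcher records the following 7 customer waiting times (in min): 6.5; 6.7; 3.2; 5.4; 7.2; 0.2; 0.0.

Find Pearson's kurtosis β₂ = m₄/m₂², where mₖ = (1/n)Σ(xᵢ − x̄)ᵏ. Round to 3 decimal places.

x̄ = 4.1714
Σ(xᵢ − x̄)² = 56.6143 ⇒ m₂ = 8.08776
Σ(xᵢ − x̄)⁴ = 709.1308 ⇒ m₄ = 101.30440
m₂² = 65.41178
β₂ = m₄/m₂² = 101.30440 / 65.41178 ≈ 1.549

1.549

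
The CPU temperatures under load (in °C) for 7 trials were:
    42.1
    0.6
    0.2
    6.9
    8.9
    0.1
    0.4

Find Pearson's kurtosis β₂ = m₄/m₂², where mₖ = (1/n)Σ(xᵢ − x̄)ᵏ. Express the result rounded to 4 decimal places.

x̄ = 8.4571
Σ(xᵢ − x̄)² = 1399.1371 ⇒ m₂ = 199.87673
Σ(xᵢ − x̄)⁴ = 1298623.7721 ⇒ m₄ = 185517.68172
m₂² = 39950.70907
β₂ = m₄/m₂² = 185517.68172 / 39950.70907 ≈ 4.6437

4.6437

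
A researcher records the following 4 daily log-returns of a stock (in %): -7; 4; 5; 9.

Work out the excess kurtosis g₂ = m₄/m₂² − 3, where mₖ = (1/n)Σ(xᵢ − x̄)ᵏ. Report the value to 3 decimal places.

-0.862

x̄ = 2.7500
Σ(xᵢ − x̄)² = 140.7500 ⇒ m₂ = 35.18750
Σ(xᵢ − x̄)⁴ = 10590.8281 ⇒ m₄ = 2647.70703
m₂² = 1238.16016
g₂ = m₄/m₂² − 3 = 2.13842 − 3 ≈ -0.862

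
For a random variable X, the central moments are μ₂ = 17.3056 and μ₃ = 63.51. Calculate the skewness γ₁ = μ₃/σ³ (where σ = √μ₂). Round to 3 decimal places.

0.882

σ = √μ₂ = √17.3056 = 4.16000
σ³ = μ₂^(3/2) = 71.99130
γ₁ = μ₃/σ³ = 63.51 / 71.99130 ≈ 0.882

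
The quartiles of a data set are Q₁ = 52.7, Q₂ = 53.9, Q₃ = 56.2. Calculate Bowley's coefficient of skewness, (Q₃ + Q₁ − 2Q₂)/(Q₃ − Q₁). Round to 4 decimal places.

numerator: Q₃ + Q₁ − 2Q₂ = 56.2 + 52.7 − 2×53.9 = 1.1000
denominator: Q₃ − Q₁ = 56.2 − 52.7 = 3.5000
Bowley skewness = 1.1000 / 3.5000 ≈ 0.3143

0.3143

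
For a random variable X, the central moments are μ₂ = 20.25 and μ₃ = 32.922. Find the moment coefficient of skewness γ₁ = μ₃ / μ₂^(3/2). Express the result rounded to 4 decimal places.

0.3613

σ = √μ₂ = √20.25 = 4.50000
σ³ = μ₂^(3/2) = 91.12500
γ₁ = μ₃/σ³ = 32.922 / 91.12500 ≈ 0.3613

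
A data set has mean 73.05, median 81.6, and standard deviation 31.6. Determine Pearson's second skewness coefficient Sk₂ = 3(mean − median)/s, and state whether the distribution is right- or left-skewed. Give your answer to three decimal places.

Sk₂ = 3(73.05 − 81.6) / 31.6 = 3 × -8.5500 / 31.6
    = -25.6500 / 31.6 ≈ -0.812
Sk₂ < 0 ⇒ mean < median ⇒ left-skewed (negative skew).

-0.812, left-skewed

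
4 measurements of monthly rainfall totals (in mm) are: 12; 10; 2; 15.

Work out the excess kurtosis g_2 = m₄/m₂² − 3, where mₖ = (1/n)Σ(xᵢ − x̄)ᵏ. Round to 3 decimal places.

-0.957

x̄ = 9.7500
Σ(xᵢ − x̄)² = 92.7500 ⇒ m₂ = 23.18750
Σ(xᵢ − x̄)⁴ = 4392.8281 ⇒ m₄ = 1098.20703
m₂² = 537.66016
g_2 = m₄/m₂² − 3 = 2.04257 − 3 ≈ -0.957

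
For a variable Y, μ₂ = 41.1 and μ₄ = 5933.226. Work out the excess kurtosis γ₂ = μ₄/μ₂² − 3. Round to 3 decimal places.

μ₂² = 41.1² = 1689.21000
μ₄/μ₂² = 5933.226 / 1689.21000 = 3.51243
γ₂ = 3.51243 − 3 ≈ 0.512

0.512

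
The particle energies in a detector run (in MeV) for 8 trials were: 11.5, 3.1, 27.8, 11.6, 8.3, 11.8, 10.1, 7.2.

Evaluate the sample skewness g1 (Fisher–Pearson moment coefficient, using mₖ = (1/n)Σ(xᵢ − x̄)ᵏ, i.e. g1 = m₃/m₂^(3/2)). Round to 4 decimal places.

1.4908

x̄ = (11.5 + 3.1 + 27.8 + 11.6 + 8.3 + 11.8 + 10.1 + 7.2) / 8 = 11.4250
deviations (xᵢ − x̄): 0.0750, -8.3250, 16.3750, 0.1750, -3.1250, 0.3750, -1.3250, -4.2250
Σ(xᵢ − x̄)² = 366.9950 ⇒ m₂ = 366.9950/8 = 45.87438
Σ(xᵢ − x̄)³ = 3705.6293 ⇒ m₃ = 3705.6293/8 = 463.20366
m₂^(3/2) = 45.87438^(1.5) = 310.71001
g1 = m₃ / m₂^(3/2) = 463.20366 / 310.71001 ≈ 1.4908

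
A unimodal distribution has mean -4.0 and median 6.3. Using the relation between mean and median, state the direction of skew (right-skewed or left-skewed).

mean − median = -4.0 − 6.3 = -10.3
mean < median ⇒ the longer tail is on the left ⇒ left-skewed (negatively skewed).

left-skewed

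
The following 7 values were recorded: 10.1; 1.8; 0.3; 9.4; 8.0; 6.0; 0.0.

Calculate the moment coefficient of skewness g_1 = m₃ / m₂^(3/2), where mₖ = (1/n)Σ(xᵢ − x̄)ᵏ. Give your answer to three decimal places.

-0.099

x̄ = (10.1 + 1.8 + 0.3 + 9.4 + 8.0 + 6.0 + 0.0) / 7 = 5.0857
deviations (xᵢ − x̄): 5.0143, -3.2857, -4.7857, 4.3143, 2.9143, 0.9143, -5.0857
Σ(xᵢ − x̄)² = 112.6486 ⇒ m₂ = 112.6486/7 = 16.09265
Σ(xᵢ − x̄)³ = -44.7272 ⇒ m₃ = -44.7272/7 = -6.38960
m₂^(3/2) = 16.09265^(1.5) = 64.55672
g_1 = m₃ / m₂^(3/2) = -6.38960 / 64.55672 ≈ -0.099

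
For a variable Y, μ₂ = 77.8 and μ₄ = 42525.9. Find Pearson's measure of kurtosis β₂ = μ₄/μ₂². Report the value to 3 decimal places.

μ₂² = 77.8² = 6052.84000
μ₄/μ₂² = 42525.9 / 6052.84000 = 7.02578
β₂ ≈ 7.026

7.026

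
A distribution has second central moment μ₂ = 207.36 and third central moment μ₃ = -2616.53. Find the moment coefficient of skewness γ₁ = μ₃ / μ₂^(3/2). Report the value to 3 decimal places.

σ = √μ₂ = √207.36 = 14.40000
σ³ = μ₂^(3/2) = 2985.98400
γ₁ = μ₃/σ³ = -2616.53 / 2985.98400 ≈ -0.876

-0.876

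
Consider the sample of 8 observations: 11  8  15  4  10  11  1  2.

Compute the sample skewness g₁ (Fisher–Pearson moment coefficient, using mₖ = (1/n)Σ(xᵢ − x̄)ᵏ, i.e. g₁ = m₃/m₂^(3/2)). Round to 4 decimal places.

-0.1124

x̄ = (11 + 8 + 15 + 4 + 10 + 11 + 1 + 2) / 8 = 7.7500
deviations (xᵢ − x̄): 3.2500, 0.2500, 7.2500, -3.7500, 2.2500, 3.2500, -6.7500, -5.7500
Σ(xᵢ − x̄)² = 171.5000 ⇒ m₂ = 171.5000/8 = 21.43750
Σ(xᵢ − x̄)³ = -89.2500 ⇒ m₃ = -89.2500/8 = -11.15625
m₂^(3/2) = 21.43750^(1.5) = 99.25701
g₁ = m₃ / m₂^(3/2) = -11.15625 / 99.25701 ≈ -0.1124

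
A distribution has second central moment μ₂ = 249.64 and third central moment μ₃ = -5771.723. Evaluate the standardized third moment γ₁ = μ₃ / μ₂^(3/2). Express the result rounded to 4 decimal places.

σ = √μ₂ = √249.64 = 15.80000
σ³ = μ₂^(3/2) = 3944.31200
γ₁ = μ₃/σ³ = -5771.723 / 3944.31200 ≈ -1.4633

-1.4633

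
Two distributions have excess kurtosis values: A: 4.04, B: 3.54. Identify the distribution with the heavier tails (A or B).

Higher excess kurtosis ⇒ heavier tails relative to the normal distribution.
4.04 vs 3.54: the larger is 4.04, so A has heavier tails.

A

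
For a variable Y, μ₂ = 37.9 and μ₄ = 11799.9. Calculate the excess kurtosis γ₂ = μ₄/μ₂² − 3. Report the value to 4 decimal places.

5.2149

μ₂² = 37.9² = 1436.41000
μ₄/μ₂² = 11799.9 / 1436.41000 = 8.21486
γ₂ = 8.21486 − 3 ≈ 5.2149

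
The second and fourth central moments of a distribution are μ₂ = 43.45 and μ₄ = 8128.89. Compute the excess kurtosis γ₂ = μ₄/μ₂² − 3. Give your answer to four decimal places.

μ₂² = 43.45² = 1887.90250
μ₄/μ₂² = 8128.89 / 1887.90250 = 4.30578
γ₂ = 4.30578 − 3 ≈ 1.3058

1.3058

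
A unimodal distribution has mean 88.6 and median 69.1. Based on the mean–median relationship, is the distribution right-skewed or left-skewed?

right-skewed

mean − median = 88.6 − 69.1 = 19.5
mean > median ⇒ the longer tail is on the right ⇒ right-skewed (positively skewed).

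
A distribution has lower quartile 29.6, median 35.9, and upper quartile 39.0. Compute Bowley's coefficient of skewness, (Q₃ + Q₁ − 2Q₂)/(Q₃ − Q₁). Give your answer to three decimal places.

-0.340

numerator: Q₃ + Q₁ − 2Q₂ = 39.0 + 29.6 − 2×35.9 = -3.2000
denominator: Q₃ − Q₁ = 39.0 − 29.6 = 9.4000
Bowley skewness = -3.2000 / 9.4000 ≈ -0.340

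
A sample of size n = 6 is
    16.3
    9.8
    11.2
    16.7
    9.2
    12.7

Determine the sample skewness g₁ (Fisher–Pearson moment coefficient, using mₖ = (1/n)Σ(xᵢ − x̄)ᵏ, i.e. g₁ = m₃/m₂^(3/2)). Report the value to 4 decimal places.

0.3135

x̄ = (16.3 + 9.8 + 11.2 + 16.7 + 9.2 + 12.7) / 6 = 12.6500
deviations (xᵢ − x̄): 3.6500, -2.8500, -1.4500, 4.0500, -3.4500, 0.0500
Σ(xᵢ − x̄)² = 51.8550 ⇒ m₂ = 51.8550/6 = 8.64250
Σ(xᵢ − x̄)³ = 47.7960 ⇒ m₃ = 47.7960/6 = 7.96600
m₂^(3/2) = 8.64250^(1.5) = 25.40733
g₁ = m₃ / m₂^(3/2) = 7.96600 / 25.40733 ≈ 0.3135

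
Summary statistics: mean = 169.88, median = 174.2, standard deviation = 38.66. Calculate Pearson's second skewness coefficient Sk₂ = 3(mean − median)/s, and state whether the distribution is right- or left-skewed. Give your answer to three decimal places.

Sk₂ = 3(169.88 − 174.2) / 38.66 = 3 × -4.3200 / 38.66
    = -12.9600 / 38.66 ≈ -0.335
Sk₂ < 0 ⇒ mean < median ⇒ left-skewed (negative skew).

-0.335, left-skewed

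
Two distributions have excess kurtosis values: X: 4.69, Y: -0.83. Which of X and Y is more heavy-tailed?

Higher excess kurtosis ⇒ heavier tails relative to the normal distribution.
4.69 vs -0.83: the larger is 4.69, so X has heavier tails. (X is leptokurtic — heavier-than-normal tails; the other is platykurtic.)

X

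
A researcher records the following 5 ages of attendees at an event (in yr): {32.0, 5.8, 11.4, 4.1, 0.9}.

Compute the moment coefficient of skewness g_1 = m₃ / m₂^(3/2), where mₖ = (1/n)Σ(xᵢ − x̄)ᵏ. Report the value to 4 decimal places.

1.1737

x̄ = (32.0 + 5.8 + 11.4 + 4.1 + 0.9) / 5 = 10.8400
deviations (xᵢ − x̄): 21.1600, -5.0400, 0.5600, -6.7400, -9.9400
Σ(xᵢ − x̄)² = 617.6920 ⇒ m₂ = 617.6920/5 = 123.53840
Σ(xᵢ − x̄)³ = 8058.1586 ⇒ m₃ = 8058.1586/5 = 1611.63173
m₂^(3/2) = 123.53840^(1.5) = 1373.10250
g_1 = m₃ / m₂^(3/2) = 1611.63173 / 1373.10250 ≈ 1.1737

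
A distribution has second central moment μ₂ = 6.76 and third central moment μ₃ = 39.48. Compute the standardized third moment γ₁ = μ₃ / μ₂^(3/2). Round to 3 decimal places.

σ = √μ₂ = √6.76 = 2.60000
σ³ = μ₂^(3/2) = 17.57600
γ₁ = μ₃/σ³ = 39.48 / 17.57600 ≈ 2.246

2.246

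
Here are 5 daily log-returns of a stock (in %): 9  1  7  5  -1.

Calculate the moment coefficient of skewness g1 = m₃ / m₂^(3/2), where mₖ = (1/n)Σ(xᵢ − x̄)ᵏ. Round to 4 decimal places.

x̄ = (9 + 1 + 7 + 5 - 1) / 5 = 4.2000
deviations (xᵢ − x̄): 4.8000, -3.2000, 2.8000, 0.8000, -5.2000
Σ(xᵢ − x̄)² = 68.8000 ⇒ m₂ = 68.8000/5 = 13.76000
Σ(xᵢ − x̄)³ = -40.3200 ⇒ m₃ = -40.3200/5 = -8.06400
m₂^(3/2) = 13.76000^(1.5) = 51.04200
g1 = m₃ / m₂^(3/2) = -8.06400 / 51.04200 ≈ -0.1580

-0.1580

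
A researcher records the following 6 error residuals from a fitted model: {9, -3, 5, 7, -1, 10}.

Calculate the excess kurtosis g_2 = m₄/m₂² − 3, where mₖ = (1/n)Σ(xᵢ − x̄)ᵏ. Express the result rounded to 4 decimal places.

x̄ = 4.5000
Σ(xᵢ − x̄)² = 143.5000 ⇒ m₂ = 23.91667
Σ(xᵢ − x̄)⁴ = 5443.3750 ⇒ m₄ = 907.22917
m₂² = 572.00694
g_2 = m₄/m₂² − 3 = 1.58605 − 3 ≈ -1.4140

-1.4140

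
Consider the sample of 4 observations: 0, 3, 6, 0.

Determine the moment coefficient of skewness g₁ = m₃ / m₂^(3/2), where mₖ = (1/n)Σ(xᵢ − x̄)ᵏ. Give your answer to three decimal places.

0.493

x̄ = (0 + 3 + 6 + 0) / 4 = 2.2500
deviations (xᵢ − x̄): -2.2500, 0.7500, 3.7500, -2.2500
Σ(xᵢ − x̄)² = 24.7500 ⇒ m₂ = 24.7500/4 = 6.18750
Σ(xᵢ − x̄)³ = 30.3750 ⇒ m₃ = 30.3750/4 = 7.59375
m₂^(3/2) = 6.18750^(1.5) = 15.39121
g₁ = m₃ / m₂^(3/2) = 7.59375 / 15.39121 ≈ 0.493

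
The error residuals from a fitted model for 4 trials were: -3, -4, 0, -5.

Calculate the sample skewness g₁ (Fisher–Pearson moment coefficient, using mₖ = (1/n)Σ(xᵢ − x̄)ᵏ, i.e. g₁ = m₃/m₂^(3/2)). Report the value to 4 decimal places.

0.6872

x̄ = (-3 - 4 + 0 - 5) / 4 = -3.0000
deviations (xᵢ − x̄): 0.0000, -1.0000, 3.0000, -2.0000
Σ(xᵢ − x̄)² = 14.0000 ⇒ m₂ = 14.0000/4 = 3.50000
Σ(xᵢ − x̄)³ = 18.0000 ⇒ m₃ = 18.0000/4 = 4.50000
m₂^(3/2) = 3.50000^(1.5) = 6.54790
g₁ = m₃ / m₂^(3/2) = 4.50000 / 6.54790 ≈ 0.6872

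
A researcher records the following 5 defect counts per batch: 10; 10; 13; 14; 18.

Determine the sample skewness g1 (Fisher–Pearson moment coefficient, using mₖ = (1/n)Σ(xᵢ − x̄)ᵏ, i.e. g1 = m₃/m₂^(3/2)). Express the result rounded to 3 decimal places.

x̄ = (10 + 10 + 13 + 14 + 18) / 5 = 13.0000
deviations (xᵢ − x̄): -3.0000, -3.0000, 0.0000, 1.0000, 5.0000
Σ(xᵢ − x̄)² = 44.0000 ⇒ m₂ = 44.0000/5 = 8.80000
Σ(xᵢ − x̄)³ = 72.0000 ⇒ m₃ = 72.0000/5 = 14.40000
m₂^(3/2) = 8.80000^(1.5) = 26.10502
g1 = m₃ / m₂^(3/2) = 14.40000 / 26.10502 ≈ 0.552

0.552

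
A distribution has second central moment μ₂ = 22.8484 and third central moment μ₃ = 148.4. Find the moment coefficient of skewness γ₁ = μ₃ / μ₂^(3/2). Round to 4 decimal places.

1.3588

σ = √μ₂ = √22.8484 = 4.78000
σ³ = μ₂^(3/2) = 109.21535
γ₁ = μ₃/σ³ = 148.4 / 109.21535 ≈ 1.3588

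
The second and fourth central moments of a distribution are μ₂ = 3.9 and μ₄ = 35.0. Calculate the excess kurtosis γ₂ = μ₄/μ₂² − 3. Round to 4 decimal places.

μ₂² = 3.9² = 15.21000
μ₄/μ₂² = 35.0 / 15.21000 = 2.30112
γ₂ = 2.30112 − 3 ≈ -0.6989

-0.6989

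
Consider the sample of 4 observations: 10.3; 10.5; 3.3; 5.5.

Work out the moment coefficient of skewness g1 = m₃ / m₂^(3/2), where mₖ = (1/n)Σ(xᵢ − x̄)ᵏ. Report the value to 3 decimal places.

-0.181

x̄ = (10.3 + 10.5 + 3.3 + 5.5) / 4 = 7.4000
deviations (xᵢ − x̄): 2.9000, 3.1000, -4.1000, -1.9000
Σ(xᵢ − x̄)² = 38.4400 ⇒ m₂ = 38.4400/4 = 9.61000
Σ(xᵢ − x̄)³ = -21.6000 ⇒ m₃ = -21.6000/4 = -5.40000
m₂^(3/2) = 9.61000^(1.5) = 29.79100
g1 = m₃ / m₂^(3/2) = -5.40000 / 29.79100 ≈ -0.181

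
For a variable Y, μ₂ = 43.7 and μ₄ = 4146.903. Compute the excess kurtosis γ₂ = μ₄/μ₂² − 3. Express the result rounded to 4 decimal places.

-0.8285

μ₂² = 43.7² = 1909.69000
μ₄/μ₂² = 4146.903 / 1909.69000 = 2.17151
γ₂ = 2.17151 − 3 ≈ -0.8285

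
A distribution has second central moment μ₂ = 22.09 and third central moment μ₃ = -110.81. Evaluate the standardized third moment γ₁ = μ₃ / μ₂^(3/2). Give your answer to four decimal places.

-1.0673

σ = √μ₂ = √22.09 = 4.70000
σ³ = μ₂^(3/2) = 103.82300
γ₁ = μ₃/σ³ = -110.81 / 103.82300 ≈ -1.0673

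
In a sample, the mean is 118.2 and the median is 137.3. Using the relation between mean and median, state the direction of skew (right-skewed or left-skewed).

left-skewed

mean − median = 118.2 − 137.3 = -19.1
mean < median ⇒ the longer tail is on the left ⇒ left-skewed (negatively skewed).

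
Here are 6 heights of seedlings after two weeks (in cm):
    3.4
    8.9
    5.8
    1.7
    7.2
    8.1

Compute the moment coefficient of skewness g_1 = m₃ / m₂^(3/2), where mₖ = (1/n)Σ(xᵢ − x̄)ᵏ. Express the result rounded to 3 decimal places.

-0.435

x̄ = (3.4 + 8.9 + 5.8 + 1.7 + 7.2 + 8.1) / 6 = 5.8500
deviations (xᵢ − x̄): -2.4500, 3.0500, -0.0500, -4.1500, 1.3500, 2.2500
Σ(xᵢ − x̄)² = 39.4150 ⇒ m₂ = 39.4150/6 = 6.56917
Σ(xᵢ − x̄)³ = -43.9560 ⇒ m₃ = -43.9560/6 = -7.32600
m₂^(3/2) = 6.56917^(1.5) = 16.83703
g_1 = m₃ / m₂^(3/2) = -7.32600 / 16.83703 ≈ -0.435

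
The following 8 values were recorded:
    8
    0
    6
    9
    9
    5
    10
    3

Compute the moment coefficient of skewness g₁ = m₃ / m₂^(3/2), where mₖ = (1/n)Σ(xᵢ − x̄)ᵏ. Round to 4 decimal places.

x̄ = (8 + 0 + 6 + 9 + 9 + 5 + 10 + 3) / 8 = 6.2500
deviations (xᵢ − x̄): 1.7500, -6.2500, -0.2500, 2.7500, 2.7500, -1.2500, 3.7500, -3.2500
Σ(xᵢ − x̄)² = 83.5000 ⇒ m₂ = 83.5000/8 = 10.43750
Σ(xᵢ − x̄)³ = -180.7500 ⇒ m₃ = -180.7500/8 = -22.59375
m₂^(3/2) = 10.43750^(1.5) = 33.72056
g₁ = m₃ / m₂^(3/2) = -22.59375 / 33.72056 ≈ -0.6700

-0.6700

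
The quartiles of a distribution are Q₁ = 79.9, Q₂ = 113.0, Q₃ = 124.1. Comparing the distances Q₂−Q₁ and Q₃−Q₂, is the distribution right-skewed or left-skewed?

Q₂ − Q₁ = 33.1;  Q₃ − Q₂ = 11.1
Q₂ − Q₁ > Q₃ − Q₂ ⇒ the lower half is more spread out ⇒ left-skewed.

left-skewed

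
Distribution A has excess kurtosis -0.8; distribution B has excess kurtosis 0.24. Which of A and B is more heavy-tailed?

B

Higher excess kurtosis ⇒ heavier tails relative to the normal distribution.
-0.8 vs 0.24: the larger is 0.24, so B has heavier tails. (B is leptokurtic — heavier-than-normal tails; the other is platykurtic.)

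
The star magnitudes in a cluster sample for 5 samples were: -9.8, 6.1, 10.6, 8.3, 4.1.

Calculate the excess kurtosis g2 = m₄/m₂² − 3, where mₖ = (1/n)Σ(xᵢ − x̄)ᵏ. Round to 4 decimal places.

-0.1726

x̄ = 3.8600
Σ(xᵢ − x̄)² = 256.8120 ⇒ m₂ = 51.36240
Σ(xᵢ − x̄)⁴ = 37295.3904 ⇒ m₄ = 7459.07809
m₂² = 2638.09613
g2 = m₄/m₂² − 3 = 2.82745 − 3 ≈ -0.1726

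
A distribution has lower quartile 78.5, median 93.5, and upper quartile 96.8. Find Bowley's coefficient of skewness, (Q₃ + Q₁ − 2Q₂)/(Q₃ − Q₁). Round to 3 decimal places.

-0.639

numerator: Q₃ + Q₁ − 2Q₂ = 96.8 + 78.5 − 2×93.5 = -11.7000
denominator: Q₃ − Q₁ = 96.8 − 78.5 = 18.3000
Bowley skewness = -11.7000 / 18.3000 ≈ -0.639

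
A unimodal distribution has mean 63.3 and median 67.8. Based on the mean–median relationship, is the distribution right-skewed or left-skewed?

mean − median = 63.3 − 67.8 = -4.5
mean < median ⇒ the longer tail is on the left ⇒ left-skewed (negatively skewed).

left-skewed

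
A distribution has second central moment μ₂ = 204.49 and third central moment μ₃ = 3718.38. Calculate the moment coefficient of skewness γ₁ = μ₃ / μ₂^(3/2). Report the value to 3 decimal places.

1.272

σ = √μ₂ = √204.49 = 14.30000
σ³ = μ₂^(3/2) = 2924.20700
γ₁ = μ₃/σ³ = 3718.38 / 2924.20700 ≈ 1.272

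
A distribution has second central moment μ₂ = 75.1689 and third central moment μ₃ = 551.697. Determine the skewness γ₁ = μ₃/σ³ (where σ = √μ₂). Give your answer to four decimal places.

0.8465

σ = √μ₂ = √75.1689 = 8.67000
σ³ = μ₂^(3/2) = 651.71436
γ₁ = μ₃/σ³ = 551.697 / 651.71436 ≈ 0.8465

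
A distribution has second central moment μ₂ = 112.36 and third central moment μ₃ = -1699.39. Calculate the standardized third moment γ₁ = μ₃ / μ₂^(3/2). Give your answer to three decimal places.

-1.427

σ = √μ₂ = √112.36 = 10.60000
σ³ = μ₂^(3/2) = 1191.01600
γ₁ = μ₃/σ³ = -1699.39 / 1191.01600 ≈ -1.427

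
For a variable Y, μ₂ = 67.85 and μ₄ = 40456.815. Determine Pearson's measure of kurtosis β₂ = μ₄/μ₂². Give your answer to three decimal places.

8.788

μ₂² = 67.85² = 4603.62250
μ₄/μ₂² = 40456.815 / 4603.62250 = 8.78804
β₂ ≈ 8.788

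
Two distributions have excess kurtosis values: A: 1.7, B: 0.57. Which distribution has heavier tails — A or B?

Higher excess kurtosis ⇒ heavier tails relative to the normal distribution.
1.7 vs 0.57: the larger is 1.7, so A has heavier tails.

A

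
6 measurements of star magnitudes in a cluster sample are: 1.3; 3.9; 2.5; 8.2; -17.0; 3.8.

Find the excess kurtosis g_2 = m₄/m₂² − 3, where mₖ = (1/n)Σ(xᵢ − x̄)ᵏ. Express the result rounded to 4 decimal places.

0.7606

x̄ = 0.4500
Σ(xᵢ − x̄)² = 392.6150 ⇒ m₂ = 65.43583
Σ(xᵢ − x̄)⁴ = 96615.0734 ⇒ m₄ = 16102.51224
m₂² = 4281.84828
g_2 = m₄/m₂² − 3 = 3.76065 − 3 ≈ 0.7606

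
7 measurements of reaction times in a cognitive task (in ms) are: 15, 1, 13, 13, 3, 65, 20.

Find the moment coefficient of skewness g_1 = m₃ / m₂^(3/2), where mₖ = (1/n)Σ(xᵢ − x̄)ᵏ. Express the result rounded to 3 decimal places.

1.630

x̄ = (15 + 1 + 13 + 13 + 3 + 65 + 20) / 7 = 18.5714
deviations (xᵢ − x̄): -3.5714, -17.5714, -5.5714, -5.5714, -15.5714, 46.4286, 1.4286
Σ(xᵢ − x̄)² = 2783.7143 ⇒ m₂ = 2783.7143/7 = 397.67347
Σ(xᵢ − x̄)³ = 90492.6122 ⇒ m₃ = 90492.6122/7 = 12927.51603
m₂^(3/2) = 397.67347^(1.5) = 7930.30567
g_1 = m₃ / m₂^(3/2) = 12927.51603 / 7930.30567 ≈ 1.630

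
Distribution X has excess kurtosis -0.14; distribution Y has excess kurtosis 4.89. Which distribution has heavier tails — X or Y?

Higher excess kurtosis ⇒ heavier tails relative to the normal distribution.
-0.14 vs 4.89: the larger is 4.89, so Y has heavier tails. (Y is leptokurtic — heavier-than-normal tails; the other is platykurtic.)

Y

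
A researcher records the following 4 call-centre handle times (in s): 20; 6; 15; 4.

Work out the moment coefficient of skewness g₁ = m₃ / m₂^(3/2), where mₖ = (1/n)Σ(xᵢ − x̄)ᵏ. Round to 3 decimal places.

0.176

x̄ = (20 + 6 + 15 + 4) / 4 = 11.2500
deviations (xᵢ − x̄): 8.7500, -5.2500, 3.7500, -7.2500
Σ(xᵢ − x̄)² = 170.7500 ⇒ m₂ = 170.7500/4 = 42.68750
Σ(xᵢ − x̄)³ = 196.8750 ⇒ m₃ = 196.8750/4 = 49.21875
m₂^(3/2) = 42.68750^(1.5) = 278.90165
g₁ = m₃ / m₂^(3/2) = 49.21875 / 278.90165 ≈ 0.176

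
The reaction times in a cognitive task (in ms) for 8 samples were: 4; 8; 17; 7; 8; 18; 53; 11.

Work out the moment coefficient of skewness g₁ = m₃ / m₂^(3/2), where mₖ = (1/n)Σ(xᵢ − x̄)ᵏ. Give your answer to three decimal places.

1.866

x̄ = (4 + 8 + 17 + 7 + 8 + 18 + 53 + 11) / 8 = 15.7500
deviations (xᵢ − x̄): -11.7500, -7.7500, 1.2500, -8.7500, -7.7500, 2.2500, 37.2500, -4.7500
Σ(xᵢ − x̄)² = 1751.5000 ⇒ m₂ = 1751.5000/8 = 218.93750
Σ(xᵢ − x̄)³ = 48369.7500 ⇒ m₃ = 48369.7500/8 = 6046.21875
m₂^(3/2) = 218.93750^(1.5) = 3239.51677
g₁ = m₃ / m₂^(3/2) = 6046.21875 / 3239.51677 ≈ 1.866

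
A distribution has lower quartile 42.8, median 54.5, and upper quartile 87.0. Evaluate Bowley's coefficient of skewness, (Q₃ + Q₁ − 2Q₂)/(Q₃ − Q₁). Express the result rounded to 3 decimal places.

0.471

numerator: Q₃ + Q₁ − 2Q₂ = 87.0 + 42.8 − 2×54.5 = 20.8000
denominator: Q₃ − Q₁ = 87.0 − 42.8 = 44.2000
Bowley skewness = 20.8000 / 44.2000 ≈ 0.471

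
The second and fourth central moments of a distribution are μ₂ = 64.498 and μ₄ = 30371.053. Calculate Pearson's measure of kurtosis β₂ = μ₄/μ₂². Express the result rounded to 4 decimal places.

7.3007

μ₂² = 64.498² = 4159.99200
μ₄/μ₂² = 30371.053 / 4159.99200 = 7.30075
β₂ ≈ 7.3007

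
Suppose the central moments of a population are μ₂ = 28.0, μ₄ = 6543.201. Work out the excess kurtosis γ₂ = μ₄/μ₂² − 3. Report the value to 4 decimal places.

μ₂² = 28.0² = 784.00000
μ₄/μ₂² = 6543.201 / 784.00000 = 8.34592
γ₂ = 8.34592 − 3 ≈ 5.3459

5.3459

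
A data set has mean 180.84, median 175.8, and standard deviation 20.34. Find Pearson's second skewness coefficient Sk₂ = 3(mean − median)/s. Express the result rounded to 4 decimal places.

Sk₂ = 3(180.84 − 175.8) / 20.34 = 3 × 5.0400 / 20.34
    = 15.1200 / 20.34 ≈ 0.7434

0.7434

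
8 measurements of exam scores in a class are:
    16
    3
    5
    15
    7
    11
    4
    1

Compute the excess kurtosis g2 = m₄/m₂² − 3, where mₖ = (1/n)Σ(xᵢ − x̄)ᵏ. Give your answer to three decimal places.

x̄ = 7.7500
Σ(xᵢ − x̄)² = 221.5000 ⇒ m₂ = 27.68750
Σ(xᵢ − x̄)⁴ = 10347.1563 ⇒ m₄ = 1293.39453
m₂² = 766.59766
g2 = m₄/m₂² − 3 = 1.68719 − 3 ≈ -1.313

-1.313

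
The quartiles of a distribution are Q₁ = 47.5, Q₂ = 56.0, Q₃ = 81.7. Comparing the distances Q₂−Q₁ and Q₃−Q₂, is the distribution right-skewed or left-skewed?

Q₂ − Q₁ = 8.5;  Q₃ − Q₂ = 25.7
Q₃ − Q₂ > Q₂ − Q₁ ⇒ the upper half is more spread out ⇒ right-skewed.

right-skewed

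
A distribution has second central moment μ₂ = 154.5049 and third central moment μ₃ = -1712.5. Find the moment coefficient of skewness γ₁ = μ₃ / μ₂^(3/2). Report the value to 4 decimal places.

-0.8917

σ = √μ₂ = √154.5049 = 12.43000
σ³ = μ₂^(3/2) = 1920.49591
γ₁ = μ₃/σ³ = -1712.5 / 1920.49591 ≈ -0.8917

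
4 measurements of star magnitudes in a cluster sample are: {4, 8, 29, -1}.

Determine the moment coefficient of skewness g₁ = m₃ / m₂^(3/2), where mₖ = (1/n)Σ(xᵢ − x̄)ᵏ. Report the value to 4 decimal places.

x̄ = (4 + 8 + 29 - 1) / 4 = 10.0000
deviations (xᵢ − x̄): -6.0000, -2.0000, 19.0000, -11.0000
Σ(xᵢ − x̄)² = 522.0000 ⇒ m₂ = 522.0000/4 = 130.50000
Σ(xᵢ − x̄)³ = 5304.0000 ⇒ m₃ = 5304.0000/4 = 1326.00000
m₂^(3/2) = 130.50000^(1.5) = 1490.78759
g₁ = m₃ / m₂^(3/2) = 1326.00000 / 1490.78759 ≈ 0.8895

0.8895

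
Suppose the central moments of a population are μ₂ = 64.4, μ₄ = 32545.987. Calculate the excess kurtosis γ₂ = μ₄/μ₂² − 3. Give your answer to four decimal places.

4.8474

μ₂² = 64.4² = 4147.36000
μ₄/μ₂² = 32545.987 / 4147.36000 = 7.84740
γ₂ = 7.84740 − 3 ≈ 4.8474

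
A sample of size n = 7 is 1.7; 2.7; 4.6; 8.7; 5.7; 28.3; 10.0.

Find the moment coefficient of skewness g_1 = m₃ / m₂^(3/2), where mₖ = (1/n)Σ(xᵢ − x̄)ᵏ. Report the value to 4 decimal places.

1.6035

x̄ = (1.7 + 2.7 + 4.6 + 8.7 + 5.7 + 28.3 + 10.0) / 7 = 8.8143
deviations (xᵢ − x̄): -7.1143, -6.1143, -4.2143, -0.1143, -3.1143, 19.4857, 1.1857
Σ(xᵢ − x̄)² = 496.5686 ⇒ m₂ = 496.5686/7 = 70.93837
Σ(xᵢ − x̄)³ = 6706.5495 ⇒ m₃ = 6706.5495/7 = 958.07850
m₂^(3/2) = 70.93837^(1.5) = 597.47781
g_1 = m₃ / m₂^(3/2) = 958.07850 / 597.47781 ≈ 1.6035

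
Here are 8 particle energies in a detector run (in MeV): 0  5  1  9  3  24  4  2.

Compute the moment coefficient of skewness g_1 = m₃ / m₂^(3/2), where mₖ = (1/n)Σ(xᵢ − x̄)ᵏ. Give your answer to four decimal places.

1.7552

x̄ = (0 + 5 + 1 + 9 + 3 + 24 + 4 + 2) / 8 = 6.0000
deviations (xᵢ − x̄): -6.0000, -1.0000, -5.0000, 3.0000, -3.0000, 18.0000, -2.0000, -4.0000
Σ(xᵢ − x̄)² = 424.0000 ⇒ m₂ = 424.0000/8 = 53.00000
Σ(xᵢ − x̄)³ = 5418.0000 ⇒ m₃ = 5418.0000/8 = 677.25000
m₂^(3/2) = 53.00000^(1.5) = 385.84582
g_1 = m₃ / m₂^(3/2) = 677.25000 / 385.84582 ≈ 1.7552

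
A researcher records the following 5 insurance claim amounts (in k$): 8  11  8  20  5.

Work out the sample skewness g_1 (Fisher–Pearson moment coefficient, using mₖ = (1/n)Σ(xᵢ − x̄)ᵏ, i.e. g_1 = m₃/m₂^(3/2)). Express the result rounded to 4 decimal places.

1.0180

x̄ = (8 + 11 + 8 + 20 + 5) / 5 = 10.4000
deviations (xᵢ − x̄): -2.4000, 0.6000, -2.4000, 9.6000, -5.4000
Σ(xᵢ − x̄)² = 133.2000 ⇒ m₂ = 133.2000/5 = 26.64000
Σ(xᵢ − x̄)³ = 699.8400 ⇒ m₃ = 699.8400/5 = 139.96800
m₂^(3/2) = 26.64000^(1.5) = 137.49957
g_1 = m₃ / m₂^(3/2) = 139.96800 / 137.49957 ≈ 1.0180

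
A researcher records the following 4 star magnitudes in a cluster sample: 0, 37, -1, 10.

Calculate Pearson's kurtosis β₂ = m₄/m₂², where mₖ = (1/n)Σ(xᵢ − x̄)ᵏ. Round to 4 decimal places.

x̄ = 11.5000
Σ(xᵢ − x̄)² = 941.0000 ⇒ m₂ = 235.25000
Σ(xᵢ − x̄)⁴ = 464734.2500 ⇒ m₄ = 116183.56250
m₂² = 55342.56250
β₂ = m₄/m₂² = 116183.56250 / 55342.56250 ≈ 2.0994

2.0994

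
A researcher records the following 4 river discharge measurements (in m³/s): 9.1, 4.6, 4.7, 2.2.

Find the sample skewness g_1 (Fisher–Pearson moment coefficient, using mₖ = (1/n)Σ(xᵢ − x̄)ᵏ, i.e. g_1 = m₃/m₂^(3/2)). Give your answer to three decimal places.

0.578

x̄ = (9.1 + 4.6 + 4.7 + 2.2) / 4 = 5.1500
deviations (xᵢ − x̄): 3.9500, -0.5500, -0.4500, -2.9500
Σ(xᵢ − x̄)² = 24.8100 ⇒ m₂ = 24.8100/4 = 6.20250
Σ(xᵢ − x̄)³ = 35.7000 ⇒ m₃ = 35.7000/4 = 8.92500
m₂^(3/2) = 6.20250^(1.5) = 15.44721
g_1 = m₃ / m₂^(3/2) = 8.92500 / 15.44721 ≈ 0.578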